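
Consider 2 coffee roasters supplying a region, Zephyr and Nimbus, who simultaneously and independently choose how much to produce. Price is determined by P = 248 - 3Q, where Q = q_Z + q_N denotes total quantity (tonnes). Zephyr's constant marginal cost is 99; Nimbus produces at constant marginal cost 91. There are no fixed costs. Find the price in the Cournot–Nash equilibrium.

146

Zephyr's profit: π_Z = (248 - 3Q)q_Z - (99q_Z). Setting ∂π_Z/∂q_Z = 0: 149 - 6q_Z - 3(q_N) = 0.
Nimbus's first-order condition: 157 - 6q_N - 3(q_Z) = 0.
So q_Z = (149 - 3q_N)/6 and q_N = (157 - 3q_Z)/6.
Solving the pair: q_Z = 47/3, q_N = 55/3.
Total output Q = 34, so price P = 248 - 3·34 = 146.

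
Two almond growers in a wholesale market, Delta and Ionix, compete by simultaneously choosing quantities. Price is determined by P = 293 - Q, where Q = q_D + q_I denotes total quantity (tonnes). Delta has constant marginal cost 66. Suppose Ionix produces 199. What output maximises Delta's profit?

With the rival's output fixed at 199, Delta's profit is π_D = (293 - 199 - q_D)q_D - (66q_D) = (94 - q_D)q_D - (66q_D).
∂π_D/∂q_D = 28 - 2q_D = 0, so q_D = 14.

14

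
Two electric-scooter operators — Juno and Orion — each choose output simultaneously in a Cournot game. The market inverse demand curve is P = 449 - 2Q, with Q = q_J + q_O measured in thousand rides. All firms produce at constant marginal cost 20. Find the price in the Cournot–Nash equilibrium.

163

Each firm earns π_i = (449 - 2Q)q_i - 20q_i.
Setting ∂π_i/∂q_i = 0 with rivals' quantities fixed: 429 - 4q_i - 2q_j = 0.
By symmetry each firm produces the same amount; substituting q_j = q_i yields q_i = 429/6 = 143/2.
Total output Q = 143, so price P = 449 - 2·143 = 163.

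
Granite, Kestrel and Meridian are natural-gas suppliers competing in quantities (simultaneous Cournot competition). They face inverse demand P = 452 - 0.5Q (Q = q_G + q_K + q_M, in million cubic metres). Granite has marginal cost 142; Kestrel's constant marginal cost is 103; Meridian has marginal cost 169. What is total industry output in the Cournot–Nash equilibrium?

471

Granite's profit: π_G = (452 - 0.5Q)q_G - (142q_G). Setting ∂π_G/∂q_G = 0: 310 - q_G - (1/2)(q_K + q_M) = 0.
Kestrel's profit: π_K = (452 - 0.5Q)q_K - (103q_K). Setting ∂π_K/∂q_K = 0: 349 - q_K - (1/2)(q_G + q_M) = 0.
Meridian's first-order condition: 283 - q_M - (1/2)(q_G + q_K) = 0.
Adding the 3 first-order conditions: 942 − 2Q = 0, so Q = 471.
Back-substituting: q_G = (310 − 471/2)/(1/2) = 149, q_K = (349 − 471/2)/(1/2) = 227, q_M = (283 − 471/2)/(1/2) = 95.
Total output Q = 149 + 227 + 95 = 471.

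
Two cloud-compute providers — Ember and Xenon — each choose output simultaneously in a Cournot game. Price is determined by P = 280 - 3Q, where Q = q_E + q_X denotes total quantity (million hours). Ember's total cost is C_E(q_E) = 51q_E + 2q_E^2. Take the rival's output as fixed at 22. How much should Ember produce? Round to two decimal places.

16.30

With the rival's output fixed at 22, Ember's profit is π_E = (280 - 3·22 - 3q_E)q_E - (51q_E + 2q_E²) = (214 - 3q_E)q_E - (51q_E + 2q_E²).
∂π_E/∂q_E = 163 - 10q_E = 0, so q_E = 163/10.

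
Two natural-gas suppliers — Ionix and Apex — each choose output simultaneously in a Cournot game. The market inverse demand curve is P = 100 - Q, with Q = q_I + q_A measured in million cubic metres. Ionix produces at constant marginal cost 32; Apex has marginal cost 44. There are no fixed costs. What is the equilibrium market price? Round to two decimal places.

58.67

Ionix's profit: π_I = (100 - Q)q_I - (32q_I). Setting ∂π_I/∂q_I = 0: 68 - 2q_I - (q_A) = 0.
Apex's first-order condition: 56 - 2q_A - (q_I) = 0.
So q_I = (68 - q_A)/2 and q_A = (56 - q_I)/2.
Substituting one into the other gives q_I = 80/3 and q_A = 44/3.
Total output Q = 124/3, so price P = 100 - 124/3 = 176/3.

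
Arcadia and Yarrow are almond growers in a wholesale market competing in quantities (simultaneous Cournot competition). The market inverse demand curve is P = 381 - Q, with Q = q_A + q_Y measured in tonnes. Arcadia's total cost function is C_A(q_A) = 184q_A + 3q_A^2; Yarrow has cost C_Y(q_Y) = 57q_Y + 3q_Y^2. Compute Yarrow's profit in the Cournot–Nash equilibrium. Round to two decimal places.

5780.83

Arcadia's profit: π_A = (381 - Q)q_A - (184q_A + 3q_A²). Setting ∂π_A/∂q_A = 0: 197 - 8q_A - (q_Y) = 0.
Yarrow's profit: π_Y = (381 - Q)q_Y - (57q_Y + 3q_Y²). Setting ∂π_Y/∂q_Y = 0: 324 - 8q_Y - (q_A) = 0.
Best responses: q_A = (197 - q_Y)/8, q_Y = (324 - q_A)/8.
Substituting one into the other gives q_A = 1252/63 and q_Y = 38.0159.
Price P = 381 - 521/9 = 323.1111.
Yarrow's profit: 323.1111·38.0159 - 57·38.0159 - 3·38.0159² = 5780.8264.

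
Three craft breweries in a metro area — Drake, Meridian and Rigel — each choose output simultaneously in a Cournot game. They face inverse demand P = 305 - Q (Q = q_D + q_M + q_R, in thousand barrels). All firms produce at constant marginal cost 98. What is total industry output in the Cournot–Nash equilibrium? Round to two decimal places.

Each firm earns π_i = (305 - Q)q_i - 98q_i.
First-order condition (treating rivals' output as given): 207 - 2q_i - Σ_{j≠i} q_j = 0.
With identical firms every q_j equals q_i, so Σ_{j≠i} q_j = 2q_i and 207 = 4q_i, giving q_i = 207/4.
Total output Q = 207/4 + 207/4 + 207/4 = 621/4.

155.25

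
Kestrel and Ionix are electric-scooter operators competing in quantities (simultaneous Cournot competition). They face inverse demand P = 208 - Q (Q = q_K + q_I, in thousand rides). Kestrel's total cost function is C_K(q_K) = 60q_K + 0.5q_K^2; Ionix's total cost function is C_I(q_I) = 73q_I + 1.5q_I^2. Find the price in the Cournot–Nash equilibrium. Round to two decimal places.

146.43

Kestrel's profit: π_K = (208 - Q)q_K - (60q_K + (1/2)q_K²). Setting ∂π_K/∂q_K = 0: 148 - 3q_K - (q_I) = 0.
Ionix's first-order condition: 135 - 5q_I - (q_K) = 0.
Rearranging gives the reaction functions q_K = (148 - q_I)/3 and q_I = (135 - q_K)/5.
Solving the pair: q_K = 605/14, q_I = 257/14.
Total output Q = 431/7, so price P = 208 - 431/7 = 1025/7.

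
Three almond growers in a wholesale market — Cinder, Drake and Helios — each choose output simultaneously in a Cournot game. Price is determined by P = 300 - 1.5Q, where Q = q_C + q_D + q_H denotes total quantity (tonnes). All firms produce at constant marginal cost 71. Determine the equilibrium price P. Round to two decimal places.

Each firm earns π_i = (300 - 1.5Q)q_i - 71q_i.
First-order condition (treating rivals' output as given): 229 - 3q_i - (3/2)·Σ_{j≠i} q_j = 0.
By symmetry each firm produces the same amount; substituting Σ_{j≠i} q_j = 2q_i yields q_i = 229/6.
Total output Q = 229/2, so price P = 300 - (3/2)·(229/2) = 513/4.

128.25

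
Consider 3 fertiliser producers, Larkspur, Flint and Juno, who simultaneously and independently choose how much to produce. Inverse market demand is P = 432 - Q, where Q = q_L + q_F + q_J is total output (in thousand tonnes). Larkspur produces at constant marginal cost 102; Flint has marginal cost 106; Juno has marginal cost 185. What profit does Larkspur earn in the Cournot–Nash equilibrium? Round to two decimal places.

10868.06

Larkspur's profit: π_L = (432 - Q)q_L - (102q_L). Setting ∂π_L/∂q_L = 0: 330 - 2q_L - (q_F + q_J) = 0.
Flint's first-order condition: 326 - 2q_F - (q_L + q_J) = 0.
Juno's profit: π_J = (432 - Q)q_J - (185q_J). Setting ∂π_J/∂q_J = 0: 247 - 2q_J - (q_L + q_F) = 0.
Adding the 3 conditions: 903 − 2Q − 2Q = 0, i.e. Q = 903/4.
Back-substituting: q_L = (330 − 903/4) = 417/4, q_F = (326 − 903/4) = 401/4, q_J = (247 − 903/4) = 85/4.
Price P = 432 - 903/4 = 825/4.
Larkspur's profit: (825/4 - 102)·(417/4) = 10868.0625.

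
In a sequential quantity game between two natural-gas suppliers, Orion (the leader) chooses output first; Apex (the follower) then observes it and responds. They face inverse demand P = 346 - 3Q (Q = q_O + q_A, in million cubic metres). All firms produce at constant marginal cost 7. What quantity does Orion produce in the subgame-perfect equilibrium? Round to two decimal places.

56.50

Solve by backward induction. Given q_O, the follower Apex maximises π_A = (346 - 3q_O - 3q_A)q_A - 7q_A.
∂π_A/∂q_A = 339 - 3q_O - 6q_A = 0 gives the reaction function q_A = (339 - 3q_O)/6.
Orion substitutes q_A(q_O) into its own profit: π_O = q_O(346 - 3q_O - (339 - 3q_O)/2) - 7q_O = (353/2 - (3/2)q_O)q_O - 7q_O.
The leader's first-order condition 339/2 - 3q_O = 0 yields q_O = 113/2.
Then q_A = (339 - 3·(113/2))/6 = 113/4.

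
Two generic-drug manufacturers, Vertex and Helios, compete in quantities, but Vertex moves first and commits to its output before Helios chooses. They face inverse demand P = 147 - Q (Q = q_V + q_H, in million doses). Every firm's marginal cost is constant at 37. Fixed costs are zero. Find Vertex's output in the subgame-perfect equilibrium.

55

The follower Helios best-responds to any q_V: π_H = (147 - Q)q_H - 37q_H.
Follower FOC: 110 - q_V - 2q_H = 0, so q_H(q_V) = (110 - q_V)/2.
Vertex substitutes q_H(q_V) into its own profit: π_V = q_V(147 - q_V - (110 - q_V)/2) - 37q_V = (92 - (1/2)q_V)q_V - 37q_V.
The leader's first-order condition 55 - q_V = 0 yields q_V = 55.
Then q_H = (110 - 55)/2 = 55/2.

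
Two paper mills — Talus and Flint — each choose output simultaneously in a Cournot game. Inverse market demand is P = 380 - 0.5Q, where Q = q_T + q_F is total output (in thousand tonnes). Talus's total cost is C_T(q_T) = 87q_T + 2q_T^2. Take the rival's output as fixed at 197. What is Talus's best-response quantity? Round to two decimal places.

38.90

With the rival's output fixed at 197, Talus's profit is π_T = (380 - (1/2)·197 - (1/2)q_T)q_T - (87q_T + 2q_T²) = (563/2 - (1/2)q_T)q_T - (87q_T + 2q_T²).
∂π_T/∂q_T = 389/2 - 5q_T = 0, so q_T = 389/10.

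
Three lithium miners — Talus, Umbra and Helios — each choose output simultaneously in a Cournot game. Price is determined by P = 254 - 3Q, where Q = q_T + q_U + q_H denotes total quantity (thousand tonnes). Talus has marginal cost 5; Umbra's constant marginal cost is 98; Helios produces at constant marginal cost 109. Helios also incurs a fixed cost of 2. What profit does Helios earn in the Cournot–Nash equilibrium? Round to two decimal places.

Talus's profit: π_T = (254 - 3Q)q_T - (5q_T). Setting ∂π_T/∂q_T = 0: 249 - 6q_T - 3(q_U + q_H) = 0.
Umbra's first-order condition: 156 - 6q_U - 3(q_T + q_H) = 0.
Helios's first-order condition: 145 - 6q_H - 3(q_T + q_U) = 0.
Summing all 3 equations gives 550 − 12Q = 0, hence Q = 275/6.
Back-substituting: q_T = (249 − 275/2)/3 = 223/6, q_U = (156 − 275/2)/3 = 37/6, q_H = (145 − 275/2)/3 = 5/2.
Price P = 254 - 3·(275/6) = 233/2.
Helios's profit: (233/2 - 109)·(5/2) - 2 = 67/4.

16.75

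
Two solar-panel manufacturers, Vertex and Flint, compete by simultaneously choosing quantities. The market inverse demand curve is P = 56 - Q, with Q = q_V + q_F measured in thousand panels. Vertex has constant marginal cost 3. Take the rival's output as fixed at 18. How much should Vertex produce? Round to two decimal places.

17.50

With the rival's output fixed at 18, Vertex's profit is π_V = (56 - 18 - q_V)q_V - (3q_V) = (38 - q_V)q_V - (3q_V).
∂π_V/∂q_V = 35 - 2q_V = 0, so q_V = 35/2.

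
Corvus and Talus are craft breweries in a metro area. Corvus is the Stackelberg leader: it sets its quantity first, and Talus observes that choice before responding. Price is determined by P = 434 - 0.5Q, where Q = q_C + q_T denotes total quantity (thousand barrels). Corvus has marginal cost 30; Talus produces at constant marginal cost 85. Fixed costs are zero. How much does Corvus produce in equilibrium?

459

The follower Talus best-responds to any q_C: π_T = (434 - 0.5Q)q_T - 85q_T.
Follower FOC: 349 - (1/2)q_C - q_T = 0, so q_T(q_C) = (349 - (1/2)q_C).
The leader anticipates this reaction. Substituting into P = 434 - 0.5Q gives P = 519/2 - (1/4)q_C, so π_C = (519/2 - (1/4)q_C)q_C - 30q_C.
The leader's first-order condition 459/2 - (1/2)q_C = 0 yields q_C = 459.
Then q_T = (349 - (1/2)·459) = 239/2.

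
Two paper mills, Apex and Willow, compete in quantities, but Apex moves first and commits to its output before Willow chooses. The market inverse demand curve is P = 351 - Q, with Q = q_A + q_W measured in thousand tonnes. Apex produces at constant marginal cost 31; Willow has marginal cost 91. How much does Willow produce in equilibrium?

35

The follower Willow best-responds to any q_A: π_W = (351 - Q)q_W - 91q_W.
∂π_W/∂q_W = 260 - q_A - 2q_W = 0 gives the reaction function q_W = (260 - q_A)/2.
The leader anticipates this reaction. Substituting into P = 351 - Q gives P = 221 - (1/2)q_A, so π_A = (221 - (1/2)q_A)q_A - 31q_A.
Leader FOC: 190 - q_A = 0, so q_A = 190.
Then q_W = (260 - 190)/2 = 35.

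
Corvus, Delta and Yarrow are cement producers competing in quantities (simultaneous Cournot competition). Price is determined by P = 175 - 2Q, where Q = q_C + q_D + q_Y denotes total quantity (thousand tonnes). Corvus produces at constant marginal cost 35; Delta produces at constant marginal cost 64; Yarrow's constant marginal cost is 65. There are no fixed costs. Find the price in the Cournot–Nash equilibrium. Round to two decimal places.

Corvus's profit: π_C = (175 - 2Q)q_C - (35q_C). Setting ∂π_C/∂q_C = 0: 140 - 4q_C - 2(q_D + q_Y) = 0.
Delta's profit: π_D = (175 - 2Q)q_D - (64q_D). Setting ∂π_D/∂q_D = 0: 111 - 4q_D - 2(q_C + q_Y) = 0.
Yarrow's first-order condition: 110 - 4q_Y - 2(q_C + q_D) = 0.
Adding the 3 conditions: 361 − 4Q − 4Q = 0, i.e. Q = 361/8.
Back-substituting: q_C = (140 − 361/4)/2 = 199/8, q_D = (111 − 361/4)/2 = 83/8, q_Y = (110 − 361/4)/2 = 79/8.
Total output Q = 361/8, so price P = 175 - 2·(361/8) = 339/4.

84.75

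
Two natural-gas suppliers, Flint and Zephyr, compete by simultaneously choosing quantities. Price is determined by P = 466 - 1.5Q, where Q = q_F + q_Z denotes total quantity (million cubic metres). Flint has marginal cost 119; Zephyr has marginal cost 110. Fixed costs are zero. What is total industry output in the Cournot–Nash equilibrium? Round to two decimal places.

156.22

Flint's profit: π_F = (466 - 1.5Q)q_F - (119q_F). Setting ∂π_F/∂q_F = 0: 347 - 3q_F - (3/2)(q_Z) = 0.
Zephyr's first-order condition: 356 - 3q_Z - (3/2)(q_F) = 0.
So q_F = (347 - (3/2)q_Z)/3 and q_Z = (356 - (3/2)q_F)/3.
Solving the pair: q_F = 676/9, q_Z = 730/9.
Total output Q = 676/9 + 730/9 = 1406/9.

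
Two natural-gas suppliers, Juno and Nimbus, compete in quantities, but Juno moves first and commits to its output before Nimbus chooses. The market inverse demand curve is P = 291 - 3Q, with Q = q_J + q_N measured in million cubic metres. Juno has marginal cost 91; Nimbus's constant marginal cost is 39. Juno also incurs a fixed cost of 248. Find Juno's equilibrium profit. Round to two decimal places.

The follower Nimbus best-responds to any q_J: π_N = (291 - 3Q)q_N - 39q_N.
Setting the follower's marginal profit to zero, 252 - 3q_J - 6q_N = 0, i.e. q_N = (252 - 3q_J)/6.
The leader anticipates this reaction. Substituting into P = 291 - 3Q gives P = 165 - (3/2)q_J, so π_J = (165 - (3/2)q_J)q_J - 91q_J.
Leader FOC: 74 - 3q_J = 0, so q_J = 74/3.
Then q_N = (252 - 3·(74/3))/6 = 89/3.
Price P = 291 - 3·(163/3) = 128.
Juno's profit: (128 - 91)·(74/3) - 248 = 1994/3.

664.67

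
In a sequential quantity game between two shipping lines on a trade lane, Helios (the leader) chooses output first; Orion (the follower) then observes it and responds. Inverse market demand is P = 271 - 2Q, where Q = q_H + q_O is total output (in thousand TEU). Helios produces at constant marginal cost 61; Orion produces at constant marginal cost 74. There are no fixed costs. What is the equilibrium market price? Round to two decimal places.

Solve by backward induction. Given q_H, the follower Orion maximises π_O = (271 - 2q_H - 2q_O)q_O - 74q_O.
∂π_O/∂q_O = 197 - 2q_H - 4q_O = 0 gives the reaction function q_O = (197 - 2q_H)/4.
Helios substitutes q_O(q_H) into its own profit: π_H = q_H(271 - 2q_H - (197 - 2q_H)/2) - 61q_H = (345/2 - q_H)q_H - 61q_H.
The leader's first-order condition 223/2 - 2q_H = 0 yields q_H = 223/4.
Then q_O = (197 - 2·(223/4))/4 = 171/8.
Total output Q = 617/8, so price P = 271 - 2·(617/8) = 467/4.

116.75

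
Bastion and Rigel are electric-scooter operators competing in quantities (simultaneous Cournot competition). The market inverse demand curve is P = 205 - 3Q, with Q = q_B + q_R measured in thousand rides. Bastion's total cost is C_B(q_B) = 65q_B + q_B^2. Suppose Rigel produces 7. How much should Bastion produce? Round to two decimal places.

With the rival's output fixed at 7, Bastion's profit is π_B = (205 - 3·7 - 3q_B)q_B - (65q_B + q_B²) = (184 - 3q_B)q_B - (65q_B + q_B²).
∂π_B/∂q_B = 119 - 8q_B = 0, so q_B = 119/8.

14.88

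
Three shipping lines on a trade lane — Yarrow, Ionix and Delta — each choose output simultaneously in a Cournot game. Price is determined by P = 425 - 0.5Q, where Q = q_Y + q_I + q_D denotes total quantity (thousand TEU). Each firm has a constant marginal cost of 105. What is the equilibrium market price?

A representative firm's profit is π_i = q_i(425 - 0.5Q) - 105q_i.
Setting ∂π_i/∂q_i = 0 with rivals' quantities fixed: 320 - q_i - (1/2)·Σ_{j≠i} q_j = 0.
By symmetry each firm produces the same amount; substituting Σ_{j≠i} q_j = 2q_i yields q_i = 320/2 = 160.
Total output Q = 480, so price P = 425 - (1/2)·480 = 185.

185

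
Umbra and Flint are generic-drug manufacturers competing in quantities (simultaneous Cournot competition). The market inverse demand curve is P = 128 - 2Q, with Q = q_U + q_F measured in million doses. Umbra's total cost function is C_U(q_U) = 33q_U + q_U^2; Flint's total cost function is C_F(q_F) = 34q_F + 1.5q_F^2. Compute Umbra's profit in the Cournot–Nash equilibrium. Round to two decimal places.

472.71

Umbra's profit: π_U = (128 - 2Q)q_U - (33q_U + q_U²). Setting ∂π_U/∂q_U = 0: 95 - 6q_U - 2(q_F) = 0.
Flint's profit: π_F = (128 - 2Q)q_F - (34q_F + (3/2)q_F²). Setting ∂π_F/∂q_F = 0: 94 - 7q_F - 2(q_U) = 0.
So q_U = (95 - 2q_F)/6 and q_F = (94 - 2q_U)/7.
Solving the pair: q_U = 477/38, q_F = 187/19.
Price P = 128 - 2·(851/38) = 1581/19.
Umbra's profit: (1581/19)·(477/38) - 33·(477/38) - (477/38)² = 472.7057.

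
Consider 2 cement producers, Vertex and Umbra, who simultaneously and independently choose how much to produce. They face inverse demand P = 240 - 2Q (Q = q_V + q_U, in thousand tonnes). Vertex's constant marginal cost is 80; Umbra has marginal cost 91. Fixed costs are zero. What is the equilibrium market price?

137

Vertex's profit: π_V = (240 - 2Q)q_V - (80q_V). Setting ∂π_V/∂q_V = 0: 160 - 4q_V - 2(q_U) = 0.
Umbra's first-order condition: 149 - 4q_U - 2(q_V) = 0.
So q_V = (160 - 2q_U)/4 and q_U = (149 - 2q_V)/4.
Substituting one into the other gives q_V = 57/2 and q_U = 23.
Total output Q = 103/2, so price P = 240 - 2·(103/2) = 137.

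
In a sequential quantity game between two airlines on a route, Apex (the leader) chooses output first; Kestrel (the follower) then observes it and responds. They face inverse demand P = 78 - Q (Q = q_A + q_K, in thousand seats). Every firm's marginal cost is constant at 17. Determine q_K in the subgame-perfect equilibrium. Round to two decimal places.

15.25

The follower Kestrel best-responds to any q_A: π_K = (78 - Q)q_K - 17q_K.
Follower FOC: 61 - q_A - 2q_K = 0, so q_K(q_A) = (61 - q_A)/2.
The leader anticipates this reaction. Substituting into P = 78 - Q gives P = 95/2 - (1/2)q_A, so π_A = (95/2 - (1/2)q_A)q_A - 17q_A.
The leader's first-order condition 61/2 - q_A = 0 yields q_A = 61/2.
Then q_K = (61 - 61/2)/2 = 61/4.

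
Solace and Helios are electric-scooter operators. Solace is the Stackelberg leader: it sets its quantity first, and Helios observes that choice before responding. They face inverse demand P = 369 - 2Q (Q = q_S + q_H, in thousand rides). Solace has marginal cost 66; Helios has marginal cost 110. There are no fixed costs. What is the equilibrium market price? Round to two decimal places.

152.75

Solve by backward induction. Given q_S, the follower Helios maximises π_H = (369 - 2q_S - 2q_H)q_H - 110q_H.
∂π_H/∂q_H = 259 - 2q_S - 4q_H = 0 gives the reaction function q_H = (259 - 2q_S)/4.
Solace substitutes q_H(q_S) into its own profit: π_S = q_S(369 - 2q_S - (259 - 2q_S)/2) - 66q_S = (479/2 - q_S)q_S - 66q_S.
The leader's first-order condition 347/2 - 2q_S = 0 yields q_S = 347/4.
Then q_H = (259 - 2·(347/4))/4 = 171/8.
Total output Q = 865/8, so price P = 369 - 2·(865/8) = 611/4.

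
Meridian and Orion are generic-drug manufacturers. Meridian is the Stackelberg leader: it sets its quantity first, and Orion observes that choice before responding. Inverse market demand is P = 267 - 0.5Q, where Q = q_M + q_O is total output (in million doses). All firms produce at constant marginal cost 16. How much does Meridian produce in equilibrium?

251

The follower Orion best-responds to any q_M: π_O = (267 - 0.5Q)q_O - 16q_O.
Follower FOC: 251 - (1/2)q_M - q_O = 0, so q_O(q_M) = (251 - (1/2)q_M).
Meridian substitutes q_O(q_M) into its own profit: π_M = q_M(267 - (1/2)q_M - (251 - (1/2)q_M)/2) - 16q_M = (283/2 - (1/4)q_M)q_M - 16q_M.
Leader FOC: 251/2 - (1/2)q_M = 0, so q_M = 251.
Then q_O = (251 - (1/2)·251) = 251/2.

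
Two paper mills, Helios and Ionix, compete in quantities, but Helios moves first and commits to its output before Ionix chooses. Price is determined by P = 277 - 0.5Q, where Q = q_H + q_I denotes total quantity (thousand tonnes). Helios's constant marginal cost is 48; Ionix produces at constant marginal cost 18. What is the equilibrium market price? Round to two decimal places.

Solve by backward induction. Given q_H, the follower Ionix maximises π_I = (277 - (1/2)q_H - (1/2)q_I)q_I - 18q_I.
∂π_I/∂q_I = 259 - (1/2)q_H - q_I = 0 gives the reaction function q_I = (259 - (1/2)q_H).
Helios substitutes q_I(q_H) into its own profit: π_H = q_H(277 - (1/2)q_H - (259 - (1/2)q_H)/2) - 48q_H = (295/2 - (1/4)q_H)q_H - 48q_H.
Maximising: ∂π_H/∂q_H = 199/2 - (1/2)q_H = 0, giving q_H = 199.
Then q_I = (259 - (1/2)·199) = 319/2.
Total output Q = 717/2, so price P = 277 - (1/2)·(717/2) = 391/4.

97.75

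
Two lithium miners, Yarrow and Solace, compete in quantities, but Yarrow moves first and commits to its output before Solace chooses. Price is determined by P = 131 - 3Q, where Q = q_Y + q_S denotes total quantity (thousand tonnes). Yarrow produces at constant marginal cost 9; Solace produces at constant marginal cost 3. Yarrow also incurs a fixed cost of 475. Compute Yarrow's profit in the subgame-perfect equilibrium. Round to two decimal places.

85.67

Solve by backward induction. Given q_Y, the follower Solace maximises π_S = (131 - 3q_Y - 3q_S)q_S - 3q_S.
∂π_S/∂q_S = 128 - 3q_Y - 6q_S = 0 gives the reaction function q_S = (128 - 3q_Y)/6.
The leader anticipates this reaction. Substituting into P = 131 - 3Q gives P = 67 - (3/2)q_Y, so π_Y = (67 - (3/2)q_Y)q_Y - 9q_Y.
Maximising: ∂π_Y/∂q_Y = 58 - 3q_Y = 0, giving q_Y = 58/3.
Then q_S = (128 - 3·(58/3))/6 = 35/3.
Price P = 131 - 3·31 = 38.
Yarrow's profit: (38 - 9)·(58/3) - 475 = 257/3.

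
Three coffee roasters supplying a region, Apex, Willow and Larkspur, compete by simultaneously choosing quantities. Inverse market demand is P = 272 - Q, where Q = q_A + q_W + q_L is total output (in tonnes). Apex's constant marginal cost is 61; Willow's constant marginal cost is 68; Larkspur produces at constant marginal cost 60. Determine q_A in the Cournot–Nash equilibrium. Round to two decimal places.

Apex's profit: π_A = (272 - Q)q_A - (61q_A). Setting ∂π_A/∂q_A = 0: 211 - 2q_A - (q_W + q_L) = 0.
Willow's first-order condition: 204 - 2q_W - (q_A + q_L) = 0.
Larkspur's first-order condition: 212 - 2q_L - (q_A + q_W) = 0.
Adding the 3 conditions: 627 − 2Q − 2Q = 0, i.e. Q = 627/4.
Back-substituting: q_A = (211 − 627/4) = 217/4, q_W = (204 − 627/4) = 189/4, q_L = (212 − 627/4) = 221/4.

54.25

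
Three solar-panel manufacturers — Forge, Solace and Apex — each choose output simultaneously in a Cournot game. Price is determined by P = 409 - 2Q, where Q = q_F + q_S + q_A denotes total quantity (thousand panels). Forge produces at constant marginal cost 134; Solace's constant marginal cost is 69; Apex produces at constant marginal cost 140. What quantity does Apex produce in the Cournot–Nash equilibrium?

Forge's profit: π_F = (409 - 2Q)q_F - (134q_F). Setting ∂π_F/∂q_F = 0: 275 - 4q_F - 2(q_S + q_A) = 0.
Solace's profit: π_S = (409 - 2Q)q_S - (69q_S). Setting ∂π_S/∂q_S = 0: 340 - 4q_S - 2(q_F + q_A) = 0.
Apex's first-order condition: 269 - 4q_A - 2(q_F + q_S) = 0.
Adding the 3 first-order conditions: 884 − 8Q = 0, so Q = 221/2.
Back-substituting: q_F = (275 − 221)/2 = 27, q_S = (340 − 221)/2 = 119/2, q_A = (269 − 221)/2 = 24.

24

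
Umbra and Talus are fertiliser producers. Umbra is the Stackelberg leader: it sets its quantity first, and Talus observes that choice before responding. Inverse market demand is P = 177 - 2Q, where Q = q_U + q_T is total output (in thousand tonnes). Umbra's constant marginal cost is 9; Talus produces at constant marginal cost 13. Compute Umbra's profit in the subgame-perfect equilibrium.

1849

The follower Talus best-responds to any q_U: π_T = (177 - 2Q)q_T - 13q_T.
Setting the follower's marginal profit to zero, 164 - 2q_U - 4q_T = 0, i.e. q_T = (164 - 2q_U)/4.
Umbra substitutes q_T(q_U) into its own profit: π_U = q_U(177 - 2q_U - (164 - 2q_U)/2) - 9q_U = (95 - q_U)q_U - 9q_U.
Leader FOC: 86 - 2q_U = 0, so q_U = 43.
Then q_T = (164 - 2·43)/4 = 39/2.
Price P = 177 - 2·(125/2) = 52.
Umbra's profit: (52 - 9)·43 = 1849.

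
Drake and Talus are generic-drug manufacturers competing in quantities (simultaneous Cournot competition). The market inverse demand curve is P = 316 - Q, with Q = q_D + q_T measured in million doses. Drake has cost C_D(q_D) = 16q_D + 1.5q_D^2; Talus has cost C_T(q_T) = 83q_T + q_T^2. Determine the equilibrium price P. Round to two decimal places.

219.58

Drake's profit: π_D = (316 - Q)q_D - (16q_D + (3/2)q_D²). Setting ∂π_D/∂q_D = 0: 300 - 5q_D - (q_T) = 0.
Talus's first-order condition: 233 - 4q_T - (q_D) = 0.
So q_D = (300 - q_T)/5 and q_T = (233 - q_D)/4.
Substituting one into the other gives q_D = 967/19 and q_T = 865/19.
Total output Q = 1832/19, so price P = 316 - 1832/19 = 219.5789.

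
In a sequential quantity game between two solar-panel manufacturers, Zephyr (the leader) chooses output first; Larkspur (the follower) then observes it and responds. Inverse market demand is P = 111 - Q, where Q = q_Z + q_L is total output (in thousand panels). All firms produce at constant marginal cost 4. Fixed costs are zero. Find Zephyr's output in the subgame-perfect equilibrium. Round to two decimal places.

The follower Larkspur best-responds to any q_Z: π_L = (111 - Q)q_L - 4q_L.
Follower FOC: 107 - q_Z - 2q_L = 0, so q_L(q_Z) = (107 - q_Z)/2.
The leader anticipates this reaction. Substituting into P = 111 - Q gives P = 115/2 - (1/2)q_Z, so π_Z = (115/2 - (1/2)q_Z)q_Z - 4q_Z.
Maximising: ∂π_Z/∂q_Z = 107/2 - q_Z = 0, giving q_Z = 107/2.
Then q_L = (107 - 107/2)/2 = 107/4.

53.50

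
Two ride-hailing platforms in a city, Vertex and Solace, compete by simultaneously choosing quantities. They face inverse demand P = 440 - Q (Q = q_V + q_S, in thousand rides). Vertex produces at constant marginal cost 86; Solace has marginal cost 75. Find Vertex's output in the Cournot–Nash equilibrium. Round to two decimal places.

Vertex's profit: π_V = (440 - Q)q_V - (86q_V). Setting ∂π_V/∂q_V = 0: 354 - 2q_V - (q_S) = 0.
Solace's profit: π_S = (440 - Q)q_S - (75q_S). Setting ∂π_S/∂q_S = 0: 365 - 2q_S - (q_V) = 0.
Best responses: q_V = (354 - q_S)/2, q_S = (365 - q_V)/2.
Substituting one into the other gives q_V = 343/3 and q_S = 376/3.

114.33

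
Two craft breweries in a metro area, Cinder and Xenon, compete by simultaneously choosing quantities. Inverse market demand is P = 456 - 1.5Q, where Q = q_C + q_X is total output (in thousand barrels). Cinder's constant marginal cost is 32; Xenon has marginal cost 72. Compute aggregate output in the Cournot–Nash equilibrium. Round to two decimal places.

179.56

Cinder's profit: π_C = (456 - 1.5Q)q_C - (32q_C). Setting ∂π_C/∂q_C = 0: 424 - 3q_C - (3/2)(q_X) = 0.
Xenon's profit: π_X = (456 - 1.5Q)q_X - (72q_X). Setting ∂π_X/∂q_X = 0: 384 - 3q_X - (3/2)(q_C) = 0.
Best responses: q_C = (424 - (3/2)q_X)/3, q_X = (384 - (3/2)q_C)/3.
Substituting one into the other gives q_C = 928/9 and q_X = 688/9.
Total output Q = 928/9 + 688/9 = 1616/9.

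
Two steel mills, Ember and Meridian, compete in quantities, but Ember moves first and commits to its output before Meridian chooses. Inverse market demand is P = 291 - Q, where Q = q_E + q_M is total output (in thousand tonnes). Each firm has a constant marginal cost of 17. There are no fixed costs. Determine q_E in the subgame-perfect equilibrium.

The follower Meridian best-responds to any q_E: π_M = (291 - Q)q_M - 17q_M.
Follower FOC: 274 - q_E - 2q_M = 0, so q_M(q_E) = (274 - q_E)/2.
Ember substitutes q_M(q_E) into its own profit: π_E = q_E(291 - q_E - (274 - q_E)/2) - 17q_E = (154 - (1/2)q_E)q_E - 17q_E.
Leader FOC: 137 - q_E = 0, so q_E = 137.
Then q_M = (274 - 137)/2 = 137/2.

137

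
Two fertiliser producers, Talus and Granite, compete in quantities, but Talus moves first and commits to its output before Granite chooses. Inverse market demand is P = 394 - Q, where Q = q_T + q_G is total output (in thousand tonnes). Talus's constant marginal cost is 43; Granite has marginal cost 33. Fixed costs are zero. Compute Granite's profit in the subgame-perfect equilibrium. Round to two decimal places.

The follower Granite best-responds to any q_T: π_G = (394 - Q)q_G - 33q_G.
∂π_G/∂q_G = 361 - q_T - 2q_G = 0 gives the reaction function q_G = (361 - q_T)/2.
The leader anticipates this reaction. Substituting into P = 394 - Q gives P = 427/2 - (1/2)q_T, so π_T = (427/2 - (1/2)q_T)q_T - 43q_T.
The leader's first-order condition 341/2 - q_T = 0 yields q_T = 341/2.
Then q_G = (361 - 341/2)/2 = 381/4.
Price P = 394 - 1063/4 = 513/4.
Granite's profit: (513/4 - 33)·(381/4) = 9072.5625.

9072.56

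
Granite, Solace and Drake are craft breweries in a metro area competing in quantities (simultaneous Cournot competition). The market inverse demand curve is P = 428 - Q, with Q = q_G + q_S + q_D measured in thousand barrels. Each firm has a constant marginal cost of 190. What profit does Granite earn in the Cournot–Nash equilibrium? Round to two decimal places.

A representative firm's profit is π_i = q_i(428 - Q) - 190q_i.
First-order condition (treating rivals' output as given): 238 - 2q_i - Σ_{j≠i} q_j = 0.
With identical firms every q_j equals q_i, so Σ_{j≠i} q_j = 2q_i and 238 = 4q_i, giving q_i = 119/2.
Price P = 428 - 357/2 = 499/2.
Granite's profit: (499/2 - 190)·(119/2) = 3540.2500.

3540.25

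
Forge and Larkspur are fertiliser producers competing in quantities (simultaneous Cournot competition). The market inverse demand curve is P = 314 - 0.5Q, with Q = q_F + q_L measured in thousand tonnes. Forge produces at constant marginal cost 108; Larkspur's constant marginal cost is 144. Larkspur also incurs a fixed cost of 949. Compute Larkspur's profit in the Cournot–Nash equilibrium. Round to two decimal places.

3041.22

Forge's profit: π_F = (314 - 0.5Q)q_F - (108q_F). Setting ∂π_F/∂q_F = 0: 206 - q_F - (1/2)(q_L) = 0.
Larkspur's profit: π_L = (314 - 0.5Q)q_L - (144q_L). Setting ∂π_L/∂q_L = 0: 170 - q_L - (1/2)(q_F) = 0.
Rearranging gives the reaction functions q_F = (206 - (1/2)q_L) and q_L = (170 - (1/2)q_F).
Solving the pair: q_F = 484/3, q_L = 268/3.
Price P = 314 - (1/2)·(752/3) = 566/3.
Larkspur's profit: (566/3 - 144)·(268/3) - 949 = 3041.2222.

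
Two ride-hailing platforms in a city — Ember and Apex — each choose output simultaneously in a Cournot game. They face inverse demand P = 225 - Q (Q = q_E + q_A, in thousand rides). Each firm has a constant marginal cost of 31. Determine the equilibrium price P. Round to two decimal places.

95.67

A representative firm's profit is π_i = q_i(225 - Q) - 31q_i.
Setting ∂π_i/∂q_i = 0 with rivals' quantities fixed: 194 - 2q_i - q_j = 0.
By symmetry each firm produces the same amount; substituting q_j = q_i yields q_i = 194/3.
Total output Q = 388/3, so price P = 225 - 388/3 = 287/3.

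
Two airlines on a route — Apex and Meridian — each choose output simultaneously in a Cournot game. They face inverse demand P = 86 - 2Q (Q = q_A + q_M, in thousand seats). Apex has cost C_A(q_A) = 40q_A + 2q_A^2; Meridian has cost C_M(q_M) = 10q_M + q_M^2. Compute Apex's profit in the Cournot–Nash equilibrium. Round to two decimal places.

Apex's profit: π_A = (86 - 2Q)q_A - (40q_A + 2q_A²). Setting ∂π_A/∂q_A = 0: 46 - 8q_A - 2(q_M) = 0.
Meridian's first-order condition: 76 - 6q_M - 2(q_A) = 0.
Best responses: q_A = (46 - 2q_M)/8, q_M = (76 - 2q_A)/6.
Substituting one into the other gives q_A = 31/11 and q_M = 129/11.
Price P = 86 - 2·(160/11) = 626/11.
Apex's profit: (626/11)·(31/11) - 40·(31/11) - 2(31/11)² = 31.7686.

31.77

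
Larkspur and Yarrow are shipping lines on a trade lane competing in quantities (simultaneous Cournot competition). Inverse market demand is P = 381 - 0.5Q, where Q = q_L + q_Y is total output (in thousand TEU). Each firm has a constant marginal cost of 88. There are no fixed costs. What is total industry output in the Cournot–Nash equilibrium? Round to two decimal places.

390.67

A representative firm's profit is π_i = q_i(381 - 0.5Q) - 88q_i.
Setting ∂π_i/∂q_i = 0 with rivals' quantities fixed: 293 - q_i - (1/2)q_j = 0.
By symmetry each firm produces the same amount; substituting q_j = q_i yields q_i = 293/(3/2) = 586/3.
Total output Q = 586/3 + 586/3 = 1172/3.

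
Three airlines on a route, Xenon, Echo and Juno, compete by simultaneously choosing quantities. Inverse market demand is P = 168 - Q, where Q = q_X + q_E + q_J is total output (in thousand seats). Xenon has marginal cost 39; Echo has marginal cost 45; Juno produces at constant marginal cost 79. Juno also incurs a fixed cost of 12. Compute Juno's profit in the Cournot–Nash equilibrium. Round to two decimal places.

Xenon's profit: π_X = (168 - Q)q_X - (39q_X). Setting ∂π_X/∂q_X = 0: 129 - 2q_X - (q_E + q_J) = 0.
Echo's profit: π_E = (168 - Q)q_E - (45q_E). Setting ∂π_E/∂q_E = 0: 123 - 2q_E - (q_X + q_J) = 0.
Juno's first-order condition: 89 - 2q_J - (q_X + q_E) = 0.
Adding the 3 first-order conditions: 341 − 4Q = 0, so Q = 341/4.
Back-substituting: q_X = (129 − 341/4) = 175/4, q_E = (123 − 341/4) = 151/4, q_J = (89 − 341/4) = 15/4.
Price P = 168 - 341/4 = 331/4.
Juno's profit: (331/4 - 79)·(15/4) - 12 = 33/16.

2.06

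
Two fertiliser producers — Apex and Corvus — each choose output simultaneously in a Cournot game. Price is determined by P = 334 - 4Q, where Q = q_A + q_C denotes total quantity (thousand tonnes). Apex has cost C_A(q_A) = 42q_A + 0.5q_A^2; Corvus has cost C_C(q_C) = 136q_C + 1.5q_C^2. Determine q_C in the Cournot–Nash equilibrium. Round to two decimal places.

Apex's profit: π_A = (334 - 4Q)q_A - (42q_A + (1/2)q_A²). Setting ∂π_A/∂q_A = 0: 292 - 9q_A - 4(q_C) = 0.
Corvus's first-order condition: 198 - 11q_C - 4(q_A) = 0.
Best responses: q_A = (292 - 4q_C)/9, q_C = (198 - 4q_A)/11.
Solving the pair: q_A = 29.1566, q_C = 614/83.

7.40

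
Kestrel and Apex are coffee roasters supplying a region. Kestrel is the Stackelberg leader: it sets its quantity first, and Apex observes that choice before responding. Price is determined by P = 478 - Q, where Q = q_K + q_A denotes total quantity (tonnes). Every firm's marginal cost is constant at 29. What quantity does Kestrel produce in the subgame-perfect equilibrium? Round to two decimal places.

224.50

Solve by backward induction. Given q_K, the follower Apex maximises π_A = (478 - q_K - q_A)q_A - 29q_A.
∂π_A/∂q_A = 449 - q_K - 2q_A = 0 gives the reaction function q_A = (449 - q_K)/2.
Kestrel substitutes q_A(q_K) into its own profit: π_K = q_K(478 - q_K - (449 - q_K)/2) - 29q_K = (507/2 - (1/2)q_K)q_K - 29q_K.
The leader's first-order condition 449/2 - q_K = 0 yields q_K = 449/2.
Then q_A = (449 - 449/2)/2 = 449/4.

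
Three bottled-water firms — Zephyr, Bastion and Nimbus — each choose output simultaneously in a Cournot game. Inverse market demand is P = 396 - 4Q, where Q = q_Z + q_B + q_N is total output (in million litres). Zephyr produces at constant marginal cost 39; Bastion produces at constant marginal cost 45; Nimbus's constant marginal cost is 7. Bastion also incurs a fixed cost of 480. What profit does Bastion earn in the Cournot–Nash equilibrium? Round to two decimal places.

992.64

Zephyr's profit: π_Z = (396 - 4Q)q_Z - (39q_Z). Setting ∂π_Z/∂q_Z = 0: 357 - 8q_Z - 4(q_B + q_N) = 0.
Bastion's profit: π_B = (396 - 4Q)q_B - (45q_B). Setting ∂π_B/∂q_B = 0: 351 - 8q_B - 4(q_Z + q_N) = 0.
Nimbus's profit: π_N = (396 - 4Q)q_N - (7q_N). Setting ∂π_N/∂q_N = 0: 389 - 8q_N - 4(q_Z + q_B) = 0.
Adding the 3 first-order conditions: 1097 − 16Q = 0, so Q = 1097/16.
Back-substituting: q_Z = (357 − 1097/4)/4 = 331/16, q_B = (351 − 1097/4)/4 = 307/16, q_N = (389 − 1097/4)/4 = 459/16.
Price P = 396 - 4·(1097/16) = 487/4.
Bastion's profit: (487/4 - 45)·(307/16) - 480 = 992.6406.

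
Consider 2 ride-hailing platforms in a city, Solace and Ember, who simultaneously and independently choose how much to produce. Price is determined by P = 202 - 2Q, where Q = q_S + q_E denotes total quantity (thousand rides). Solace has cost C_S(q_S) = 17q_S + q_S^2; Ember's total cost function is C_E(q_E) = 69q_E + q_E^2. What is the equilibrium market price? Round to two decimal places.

Solace's profit: π_S = (202 - 2Q)q_S - (17q_S + q_S²). Setting ∂π_S/∂q_S = 0: 185 - 6q_S - 2(q_E) = 0.
Ember's first-order condition: 133 - 6q_E - 2(q_S) = 0.
Best responses: q_S = (185 - 2q_E)/6, q_E = (133 - 2q_S)/6.
Substituting one into the other gives q_S = 211/8 and q_E = 107/8.
Total output Q = 159/4, so price P = 202 - 2·(159/4) = 245/2.

122.50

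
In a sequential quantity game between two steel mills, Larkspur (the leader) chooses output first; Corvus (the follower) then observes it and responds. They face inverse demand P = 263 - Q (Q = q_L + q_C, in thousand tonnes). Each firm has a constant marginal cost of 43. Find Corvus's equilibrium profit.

The follower Corvus best-responds to any q_L: π_C = (263 - Q)q_C - 43q_C.
Follower FOC: 220 - q_L - 2q_C = 0, so q_C(q_L) = (220 - q_L)/2.
Larkspur substitutes q_C(q_L) into its own profit: π_L = q_L(263 - q_L - (220 - q_L)/2) - 43q_L = (153 - (1/2)q_L)q_L - 43q_L.
Maximising: ∂π_L/∂q_L = 110 - q_L = 0, giving q_L = 110.
Then q_C = (220 - 110)/2 = 55.
Price P = 263 - 165 = 98.
Corvus's profit: (98 - 43)·55 = 3025.

3025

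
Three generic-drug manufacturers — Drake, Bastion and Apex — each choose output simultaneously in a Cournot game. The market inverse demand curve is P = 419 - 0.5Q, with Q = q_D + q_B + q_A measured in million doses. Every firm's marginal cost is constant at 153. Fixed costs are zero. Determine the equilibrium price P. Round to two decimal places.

Each firm earns π_i = (419 - 0.5Q)q_i - 153q_i.
Setting ∂π_i/∂q_i = 0 with rivals' quantities fixed: 266 - q_i - (1/2)·Σ_{j≠i} q_j = 0.
With identical firms every q_j equals q_i, so Σ_{j≠i} q_j = 2q_i and 266 = 2q_i, giving q_i = 133.
Total output Q = 399, so price P = 419 - (1/2)·399 = 439/2.

219.50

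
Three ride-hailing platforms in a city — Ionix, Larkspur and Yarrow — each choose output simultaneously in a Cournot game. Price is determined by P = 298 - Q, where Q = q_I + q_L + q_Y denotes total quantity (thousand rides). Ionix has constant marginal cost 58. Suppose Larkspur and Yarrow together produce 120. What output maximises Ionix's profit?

60

With rivals' combined output fixed at 120, Ionix's profit is π_I = (298 - 120 - q_I)q_I - (58q_I) = (178 - q_I)q_I - (58q_I).
∂π_I/∂q_I = 120 - 2q_I = 0, so q_I = 60.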